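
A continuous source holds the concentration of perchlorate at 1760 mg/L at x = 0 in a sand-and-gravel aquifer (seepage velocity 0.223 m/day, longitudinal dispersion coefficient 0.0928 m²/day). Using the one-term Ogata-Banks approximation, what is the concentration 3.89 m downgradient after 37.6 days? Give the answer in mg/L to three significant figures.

For a continuous step input, C/C₀ ≈ ½·erfc((x−vt)/(2√(Dt))).
vt = 0.223 × 37.6 = 8.3848 m and 2√(Dt) = 2√(0.0928 × 37.6) = 3.736 m.
Argument (x−vt)/(2√(Dt)) = (3.89 − 8.3848)/3.736 = -1.203; ½·erfc(-1.203) = 0.9556.
C = 1760 × 0.9556 = 1680 mg/L.

1680 mg/L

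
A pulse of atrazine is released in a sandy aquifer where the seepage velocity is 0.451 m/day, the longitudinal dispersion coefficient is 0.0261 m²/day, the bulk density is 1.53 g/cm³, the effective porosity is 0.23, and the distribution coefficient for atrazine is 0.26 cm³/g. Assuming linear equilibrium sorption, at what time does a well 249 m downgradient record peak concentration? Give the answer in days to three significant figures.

1510 days

Retardation factor R = 1 + ρ_b·K_d/n = 1 + 1.53 × 0.26/0.23 = 2.730.
Sorption retards both mechanisms: v_R = v/R = 0.1652 m/day, D_R = D/R = 0.009560 m²/day.
Peak time from v_R²t² + 2D_R t − x² = 0: t = (√(D_R² + v_R²x²) − D_R)/v_R².
√(D_R² + v_R²x²) = √(0.009560² + 0.1652² × 249²) = 41.13; v_R² = 0.02729.
t = (41.13 − 0.009560)/0.02729 = 1510 days.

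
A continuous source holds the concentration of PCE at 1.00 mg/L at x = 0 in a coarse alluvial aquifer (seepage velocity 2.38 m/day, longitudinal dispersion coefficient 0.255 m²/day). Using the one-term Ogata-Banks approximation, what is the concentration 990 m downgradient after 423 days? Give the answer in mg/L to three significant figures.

0.873 mg/L

For a continuous step input, C/C₀ ≈ ½·erfc((x−vt)/(2√(Dt))).
vt = 2.38 × 423 = 1006.74 m and 2√(Dt) = 2√(0.255 × 423) = 20.77 m.
Argument (x−vt)/(2√(Dt)) = (990 − 1006.74)/20.77 = -0.8060; ½·erfc(-0.8060) = 0.8728.
C = 1.00 × 0.8728 = 0.873 mg/L.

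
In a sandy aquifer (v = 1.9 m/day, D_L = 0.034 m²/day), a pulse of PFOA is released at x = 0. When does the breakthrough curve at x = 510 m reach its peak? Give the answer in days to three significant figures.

268 days

For the 1D instantaneous-source solution, setting ∂C/∂t = 0 at fixed x gives v²t² + 2Dt − x² = 0, so t = (√(D² + v²x²) − D)/v².
√(D² + v²x²) = √(0.034² + 1.9² × 510²) = 969.0; v² = 3.61.
t = (969.0 − 0.034)/3.61 = 268 days (vs. the pure-advection estimate x/v = 268 d).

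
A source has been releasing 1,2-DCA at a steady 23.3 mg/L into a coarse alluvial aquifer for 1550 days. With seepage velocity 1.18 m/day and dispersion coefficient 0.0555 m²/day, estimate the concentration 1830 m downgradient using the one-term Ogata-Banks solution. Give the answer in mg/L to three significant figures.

For a continuous step input, C/C₀ ≈ ½·erfc((x−vt)/(2√(Dt))).
vt = 1.18 × 1550 = 1829 m and 2√(Dt) = 2√(0.0555 × 1550) = 18.55 m.
Argument (x−vt)/(2√(Dt)) = (1830 − 1829)/18.55 = 0.05391; ½·erfc(0.05391) = 0.4696.
C = 23.3 × 0.4696 = 10.9 mg/L.

10.9 mg/L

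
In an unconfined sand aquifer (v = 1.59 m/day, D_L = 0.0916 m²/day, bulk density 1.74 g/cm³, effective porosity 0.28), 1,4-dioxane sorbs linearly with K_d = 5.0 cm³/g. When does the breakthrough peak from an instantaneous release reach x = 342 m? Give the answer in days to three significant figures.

Retardation factor R = 1 + ρ_b·K_d/n = 1 + 1.74 × 5.0/0.28 = 32.07.
Sorption retards both mechanisms: v_R = v/R = 0.04958 m/day, D_R = D/R = 0.002856 m²/day.
Peak time from v_R²t² + 2D_R t − x² = 0: t = (√(D_R² + v_R²x²) − D_R)/v_R².
√(D_R² + v_R²x²) = √(0.002856² + 0.04958² × 342²) = 16.96; v_R² = 0.002458.
t = (16.96 − 0.002856)/0.002458 = 6900 days.

6900 days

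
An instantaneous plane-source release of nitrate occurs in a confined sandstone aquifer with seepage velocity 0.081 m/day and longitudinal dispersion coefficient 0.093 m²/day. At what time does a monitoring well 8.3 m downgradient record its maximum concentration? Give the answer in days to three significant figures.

89.3 days

For the 1D instantaneous-source solution, setting ∂C/∂t = 0 at fixed x gives v²t² + 2Dt − x² = 0, so t = (√(D² + v²x²) − D)/v².
√(D² + v²x²) = √(0.093² + 0.081² × 8.3²) = 0.6787; v² = 0.006561.
t = (0.6787 − 0.093)/0.006561 = 89.3 days (vs. the pure-advection estimate x/v = 102 d).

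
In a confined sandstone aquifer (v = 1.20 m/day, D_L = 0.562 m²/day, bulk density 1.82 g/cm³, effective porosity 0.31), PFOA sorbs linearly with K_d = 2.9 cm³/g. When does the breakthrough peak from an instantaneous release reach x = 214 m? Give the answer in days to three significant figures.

Retardation factor R = 1 + ρ_b·K_d/n = 1 + 1.82 × 2.9/0.31 = 18.03.
Sorption retards both mechanisms: v_R = v/R = 0.06656 m/day, D_R = D/R = 0.03117 m²/day.
Peak time from v_R²t² + 2D_R t − x² = 0: t = (√(D_R² + v_R²x²) − D_R)/v_R².
√(D_R² + v_R²x²) = √(0.03117² + 0.06656² × 214²) = 14.24; v_R² = 0.004430.
t = (14.24 − 0.03117)/0.004430 = 3210 days.

3210 days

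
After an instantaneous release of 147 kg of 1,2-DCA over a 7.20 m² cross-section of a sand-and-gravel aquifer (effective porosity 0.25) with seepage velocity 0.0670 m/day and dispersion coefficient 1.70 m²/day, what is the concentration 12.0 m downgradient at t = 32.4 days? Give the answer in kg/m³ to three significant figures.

For an instantaneous plane source, C(x,t) = M/(n_e·A·√(4πDt)) · exp(−(x−vt)²/(4Dt)), with n_e·A the pore (flow) area.
Plume center vt = 0.0670 × 32.4 = 2.1708 m, so the well at 12.0 m is 9.8292 m downgradient of the peak.
√(4πDt) = 26.31 m, giving peak height M/(n_e·A·√(4πDt)) = 147/(0.25 × 7.20 × 26.31) = 3.104 kg/m³.
(x−vt)²/(4Dt) = (9.8292)²/(4 × 1.70 × 32.4) = 0.4385; exp(−0.4385) = 0.6450.
C = 3.104 × 0.6450 = 2.00 kg/m³.

2.00 kg/m³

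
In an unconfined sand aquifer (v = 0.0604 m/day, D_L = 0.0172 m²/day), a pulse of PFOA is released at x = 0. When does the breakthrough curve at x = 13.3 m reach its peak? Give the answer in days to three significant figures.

216 days

For the 1D instantaneous-source solution, setting ∂C/∂t = 0 at fixed x gives v²t² + 2Dt − x² = 0, so t = (√(D² + v²x²) − D)/v².
√(D² + v²x²) = √(0.0172² + 0.0604² × 13.3²) = 0.8035; v² = 0.00364816.
t = (0.8035 − 0.0172)/0.00364816 = 216 days (vs. the pure-advection estimate x/v = 220 d).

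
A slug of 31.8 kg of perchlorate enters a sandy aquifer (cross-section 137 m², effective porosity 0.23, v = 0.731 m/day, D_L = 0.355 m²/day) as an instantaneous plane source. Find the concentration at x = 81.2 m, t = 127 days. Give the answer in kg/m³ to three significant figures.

For an instantaneous plane source, C(x,t) = M/(n_e·A·√(4πDt)) · exp(−(x−vt)²/(4Dt)), with n_e·A the pore (flow) area.
Plume center vt = 0.731 × 127 = 92.837 m, so the well at 81.2 m is 11.637 m upgradient of the peak.
√(4πDt) = 23.80 m, giving peak height M/(n_e·A·√(4πDt)) = 31.8/(0.23 × 137 × 23.80) = 0.04240 kg/m³.
(x−vt)²/(4Dt) = (-11.637)²/(4 × 0.355 × 127) = 0.7509; exp(−0.7509) = 0.4719.
C = 0.04240 × 0.4719 = 0.0200 kg/m³.

0.0200 kg/m³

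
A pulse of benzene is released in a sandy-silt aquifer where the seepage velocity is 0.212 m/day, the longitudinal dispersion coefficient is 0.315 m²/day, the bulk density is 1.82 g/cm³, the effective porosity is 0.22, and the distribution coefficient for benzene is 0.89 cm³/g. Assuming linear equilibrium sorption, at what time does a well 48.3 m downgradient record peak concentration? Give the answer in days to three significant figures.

1850 days

Retardation factor R = 1 + ρ_b·K_d/n = 1 + 1.82 × 0.89/0.22 = 8.363.
Sorption retards both mechanisms: v_R = v/R = 0.02535 m/day, D_R = D/R = 0.03767 m²/day.
Peak time from v_R²t² + 2D_R t − x² = 0: t = (√(D_R² + v_R²x²) − D_R)/v_R².
√(D_R² + v_R²x²) = √(0.03767² + 0.02535² × 48.3²) = 1.225; v_R² = 0.0006426.
t = (1.225 − 0.03767)/0.0006426 = 1850 days.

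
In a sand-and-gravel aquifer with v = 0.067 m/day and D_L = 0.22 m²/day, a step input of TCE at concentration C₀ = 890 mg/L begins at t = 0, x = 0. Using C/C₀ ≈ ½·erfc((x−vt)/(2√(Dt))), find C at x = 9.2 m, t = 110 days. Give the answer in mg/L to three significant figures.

For a continuous step input, C/C₀ ≈ ½·erfc((x−vt)/(2√(Dt))).
vt = 0.067 × 110 = 7.37 m and 2√(Dt) = 2√(0.22 × 110) = 9.839 m.
Argument (x−vt)/(2√(Dt)) = (9.2 − 7.37)/9.839 = 0.1860; ½·erfc(0.1860) = 0.3963.
C = 890 × 0.3963 = 353 mg/L.

353 mg/L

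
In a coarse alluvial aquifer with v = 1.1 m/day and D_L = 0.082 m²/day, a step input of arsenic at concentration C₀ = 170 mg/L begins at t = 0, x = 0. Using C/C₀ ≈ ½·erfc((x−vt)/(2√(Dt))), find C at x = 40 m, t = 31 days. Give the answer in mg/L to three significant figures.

For a continuous step input, C/C₀ ≈ ½·erfc((x−vt)/(2√(Dt))).
vt = 1.1 × 31 = 34.1 m and 2√(Dt) = 2√(0.082 × 31) = 3.189 m.
Argument (x−vt)/(2√(Dt)) = (40 − 34.1)/3.189 = 1.850; ½·erfc(1.850) = 0.004444.
C = 170 × 0.004444 = 0.755 mg/L.

0.755 mg/L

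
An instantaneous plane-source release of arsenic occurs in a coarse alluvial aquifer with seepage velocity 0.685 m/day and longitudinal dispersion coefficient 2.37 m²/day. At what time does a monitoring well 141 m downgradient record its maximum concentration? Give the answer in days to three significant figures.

For the 1D instantaneous-source solution, setting ∂C/∂t = 0 at fixed x gives v²t² + 2Dt − x² = 0, so t = (√(D² + v²x²) − D)/v².
√(D² + v²x²) = √(2.37² + 0.685² × 141²) = 96.61; v² = 0.469225.
t = (96.61 − 2.37)/0.469225 = 201 days (vs. the pure-advection estimate x/v = 206 d).

201 days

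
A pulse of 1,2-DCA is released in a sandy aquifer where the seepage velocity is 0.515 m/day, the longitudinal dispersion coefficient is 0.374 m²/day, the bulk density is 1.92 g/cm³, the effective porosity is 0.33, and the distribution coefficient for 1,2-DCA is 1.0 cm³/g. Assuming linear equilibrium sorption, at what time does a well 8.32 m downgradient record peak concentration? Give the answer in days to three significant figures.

Retardation factor R = 1 + ρ_b·K_d/n = 1 + 1.92 × 1.0/0.33 = 6.818.
Sorption retards both mechanisms: v_R = v/R = 0.07554 m/day, D_R = D/R = 0.05485 m²/day.
Peak time from v_R²t² + 2D_R t − x² = 0: t = (√(D_R² + v_R²x²) − D_R)/v_R².
√(D_R² + v_R²x²) = √(0.05485² + 0.07554² × 8.32²) = 0.6309; v_R² = 0.005706.
t = (0.6309 − 0.05485)/0.005706 = 101 days.

101 days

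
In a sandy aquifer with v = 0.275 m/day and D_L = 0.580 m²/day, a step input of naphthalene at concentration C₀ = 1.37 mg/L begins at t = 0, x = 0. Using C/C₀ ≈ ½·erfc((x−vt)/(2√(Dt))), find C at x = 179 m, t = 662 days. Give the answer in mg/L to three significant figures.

For a continuous step input, C/C₀ ≈ ½·erfc((x−vt)/(2√(Dt))).
vt = 0.275 × 662 = 182.05 m and 2√(Dt) = 2√(0.580 × 662) = 39.19 m.
Argument (x−vt)/(2√(Dt)) = (179 − 182.05)/39.19 = -0.07783; ½·erfc(-0.07783) = 0.5438.
C = 1.37 × 0.5438 = 0.745 mg/L.

0.745 mg/L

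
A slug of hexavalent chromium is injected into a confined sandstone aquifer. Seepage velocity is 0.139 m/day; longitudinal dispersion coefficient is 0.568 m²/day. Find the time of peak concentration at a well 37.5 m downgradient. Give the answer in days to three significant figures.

242 days

For the 1D instantaneous-source solution, setting ∂C/∂t = 0 at fixed x gives v²t² + 2Dt − x² = 0, so t = (√(D² + v²x²) − D)/v².
√(D² + v²x²) = √(0.568² + 0.139² × 37.5²) = 5.243; v² = 0.019321.
t = (5.243 − 0.568)/0.019321 = 242 days (vs. the pure-advection estimate x/v = 270 d).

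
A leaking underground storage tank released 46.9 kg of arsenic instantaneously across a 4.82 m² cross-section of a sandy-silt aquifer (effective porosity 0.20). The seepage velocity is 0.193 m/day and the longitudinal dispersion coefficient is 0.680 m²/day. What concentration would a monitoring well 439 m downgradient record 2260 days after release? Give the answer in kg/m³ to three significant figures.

For an instantaneous plane source, C(x,t) = M/(n_e·A·√(4πDt)) · exp(−(x−vt)²/(4Dt)), with n_e·A the pore (flow) area.
Plume center vt = 0.193 × 2260 = 436.18 m, so the well at 439 m is 2.82 m downgradient of the peak.
√(4πDt) = 139.0 m, giving peak height M/(n_e·A·√(4πDt)) = 46.9/(0.20 × 4.82 × 139.0) = 0.3500 kg/m³.
(x−vt)²/(4Dt) = (2.82)²/(4 × 0.680 × 2260) = 0.001294; exp(−0.001294) = 0.9987.
C = 0.3500 × 0.9987 = 0.350 kg/m³.

0.350 kg/m³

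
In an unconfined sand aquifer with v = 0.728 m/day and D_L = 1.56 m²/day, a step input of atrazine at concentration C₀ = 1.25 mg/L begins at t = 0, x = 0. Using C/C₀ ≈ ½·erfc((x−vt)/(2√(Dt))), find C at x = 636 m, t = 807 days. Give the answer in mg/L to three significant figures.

For a continuous step input, C/C₀ ≈ ½·erfc((x−vt)/(2√(Dt))).
vt = 0.728 × 807 = 587.496 m and 2√(Dt) = 2√(1.56 × 807) = 70.96 m.
Argument (x−vt)/(2√(Dt)) = (636 − 587.496)/70.96 = 0.6835; ½·erfc(0.6835) = 0.1669.
C = 1.25 × 0.1669 = 0.209 mg/L.

0.209 mg/L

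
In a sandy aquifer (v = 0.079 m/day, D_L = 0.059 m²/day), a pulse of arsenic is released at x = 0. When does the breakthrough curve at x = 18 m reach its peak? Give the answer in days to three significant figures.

For the 1D instantaneous-source solution, setting ∂C/∂t = 0 at fixed x gives v²t² + 2Dt − x² = 0, so t = (√(D² + v²x²) − D)/v².
√(D² + v²x²) = √(0.059² + 0.079² × 18²) = 1.423; v² = 0.006241.
t = (1.423 − 0.059)/0.006241 = 219 days (vs. the pure-advection estimate x/v = 228 d).

219 days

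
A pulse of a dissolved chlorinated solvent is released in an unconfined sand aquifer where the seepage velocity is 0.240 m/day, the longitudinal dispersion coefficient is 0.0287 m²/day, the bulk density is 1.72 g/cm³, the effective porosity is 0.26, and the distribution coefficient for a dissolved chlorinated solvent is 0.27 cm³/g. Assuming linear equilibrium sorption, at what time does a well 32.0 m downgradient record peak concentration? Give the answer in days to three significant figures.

370 days

Retardation factor R = 1 + ρ_b·K_d/n = 1 + 1.72 × 0.27/0.26 = 2.786.
Sorption retards both mechanisms: v_R = v/R = 0.08615 m/day, D_R = D/R = 0.01030 m²/day.
Peak time from v_R²t² + 2D_R t − x² = 0: t = (√(D_R² + v_R²x²) − D_R)/v_R².
√(D_R² + v_R²x²) = √(0.01030² + 0.08615² × 32.0²) = 2.757; v_R² = 0.007422.
t = (2.757 − 0.01030)/0.007422 = 370 days.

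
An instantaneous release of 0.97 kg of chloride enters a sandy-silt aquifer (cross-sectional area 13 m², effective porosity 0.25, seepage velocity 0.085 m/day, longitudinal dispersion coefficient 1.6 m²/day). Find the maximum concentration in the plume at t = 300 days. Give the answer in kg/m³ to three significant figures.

0.00384 kg/m³

The peak of an instantaneous 1D plume sits at x = vt; there the Gaussian factor is 1 and C_max = M/(n_e·A·√(4πDt)), where n_e·A is the pore area the mass is dissolved in.
√(4πDt) = √(4π × 1.6 × 300) = 77.67 m, so C_max = 0.97/(0.25 × 13 × 77.67) = 0.00384 kg/m³.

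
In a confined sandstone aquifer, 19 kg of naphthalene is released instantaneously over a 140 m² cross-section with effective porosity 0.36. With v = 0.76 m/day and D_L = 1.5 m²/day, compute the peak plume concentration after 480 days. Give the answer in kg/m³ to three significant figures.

The peak of an instantaneous 1D plume sits at x = vt; there the Gaussian factor is 1 and C_max = M/(n_e·A·√(4πDt)), where n_e·A is the pore area the mass is dissolved in.
√(4πDt) = √(4π × 1.5 × 480) = 95.12 m, so C_max = 19/(0.36 × 140 × 95.12) = 0.00396 kg/m³.

0.00396 kg/m³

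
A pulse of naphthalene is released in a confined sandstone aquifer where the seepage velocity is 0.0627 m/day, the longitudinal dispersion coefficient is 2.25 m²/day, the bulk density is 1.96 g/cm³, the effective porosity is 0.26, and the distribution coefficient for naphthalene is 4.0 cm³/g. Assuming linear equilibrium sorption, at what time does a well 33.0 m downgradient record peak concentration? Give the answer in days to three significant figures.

Retardation factor R = 1 + ρ_b·K_d/n = 1 + 1.96 × 4.0/0.26 = 31.15.
Sorption retards both mechanisms: v_R = v/R = 0.002013 m/day, D_R = D/R = 0.07223 m²/day.
Peak time from v_R²t² + 2D_R t − x² = 0: t = (√(D_R² + v_R²x²) − D_R)/v_R².
√(D_R² + v_R²x²) = √(0.07223² + 0.002013² × 33.0²) = 0.09813; v_R² = 4.052e-06.
t = (0.09813 − 0.07223)/4.052e-06 = 6390 days.

6390 days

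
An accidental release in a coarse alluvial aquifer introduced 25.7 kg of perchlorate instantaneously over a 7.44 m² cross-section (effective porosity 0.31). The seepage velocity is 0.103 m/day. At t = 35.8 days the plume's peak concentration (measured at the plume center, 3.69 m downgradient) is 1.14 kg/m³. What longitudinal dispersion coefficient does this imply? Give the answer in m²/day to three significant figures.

At the plume center C_max = M/(n_e·A·√(4πDt)), so D = M²/(4πt·(n_e·A·C_max)²).
n_e·A·C_max = 0.31 × 7.44 × 1.14 = 2.629 kg/m.
D = 25.7²/(4π × 35.8 × 2.629²) = 0.212 m²/day.

0.212 m²/day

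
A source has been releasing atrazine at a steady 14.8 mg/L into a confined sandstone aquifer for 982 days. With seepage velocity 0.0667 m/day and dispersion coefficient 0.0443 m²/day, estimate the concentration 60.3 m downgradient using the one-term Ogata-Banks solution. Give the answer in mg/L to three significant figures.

For a continuous step input, C/C₀ ≈ ½·erfc((x−vt)/(2√(Dt))).
vt = 0.0667 × 982 = 65.4994 m and 2√(Dt) = 2√(0.0443 × 982) = 13.19 m.
Argument (x−vt)/(2√(Dt)) = (60.3 − 65.4994)/13.19 = -0.3942; ½·erfc(-0.3942) = 0.7114.
C = 14.8 × 0.7114 = 10.5 mg/L.

10.5 mg/L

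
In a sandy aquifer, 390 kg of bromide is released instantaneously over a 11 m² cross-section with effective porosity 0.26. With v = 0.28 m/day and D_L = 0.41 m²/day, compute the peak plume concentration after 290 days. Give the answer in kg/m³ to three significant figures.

The peak of an instantaneous 1D plume sits at x = vt; there the Gaussian factor is 1 and C_max = M/(n_e·A·√(4πDt)), where n_e·A is the pore area the mass is dissolved in.
√(4πDt) = √(4π × 0.41 × 290) = 38.65 m, so C_max = 390/(0.26 × 11 × 38.65) = 3.53 kg/m³.

3.53 kg/m³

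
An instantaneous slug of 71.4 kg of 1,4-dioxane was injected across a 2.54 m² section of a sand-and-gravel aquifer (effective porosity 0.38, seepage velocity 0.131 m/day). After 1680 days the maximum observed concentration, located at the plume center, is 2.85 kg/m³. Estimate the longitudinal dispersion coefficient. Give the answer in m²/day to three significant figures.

At the plume center C_max = M/(n_e·A·√(4πDt)), so D = M²/(4πt·(n_e·A·C_max)²).
n_e·A·C_max = 0.38 × 2.54 × 2.85 = 2.751 kg/m.
D = 71.4²/(4π × 1680 × 2.751²) = 0.0319 m²/day.

0.0319 m²/day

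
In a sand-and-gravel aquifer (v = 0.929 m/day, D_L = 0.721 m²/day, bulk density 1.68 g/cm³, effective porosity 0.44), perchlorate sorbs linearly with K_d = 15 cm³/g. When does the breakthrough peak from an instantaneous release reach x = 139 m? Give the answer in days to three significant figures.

Retardation factor R = 1 + ρ_b·K_d/n = 1 + 1.68 × 15/0.44 = 58.27.
Sorption retards both mechanisms: v_R = v/R = 0.01594 m/day, D_R = D/R = 0.01237 m²/day.
Peak time from v_R²t² + 2D_R t − x² = 0: t = (√(D_R² + v_R²x²) − D_R)/v_R².
√(D_R² + v_R²x²) = √(0.01237² + 0.01594² × 139²) = 2.216; v_R² = 0.0002541.
t = (2.216 − 0.01237)/0.0002541 = 8670 days.

8670 days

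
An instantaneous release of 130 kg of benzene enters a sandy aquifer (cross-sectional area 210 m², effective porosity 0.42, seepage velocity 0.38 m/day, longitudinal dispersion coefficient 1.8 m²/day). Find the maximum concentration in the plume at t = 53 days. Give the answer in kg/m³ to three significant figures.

The peak of an instantaneous 1D plume sits at x = vt; there the Gaussian factor is 1 and C_max = M/(n_e·A·√(4πDt)), where n_e·A is the pore area the mass is dissolved in.
√(4πDt) = √(4π × 1.8 × 53) = 34.62 m, so C_max = 130/(0.42 × 210 × 34.62) = 0.0426 kg/m³.

0.0426 kg/m³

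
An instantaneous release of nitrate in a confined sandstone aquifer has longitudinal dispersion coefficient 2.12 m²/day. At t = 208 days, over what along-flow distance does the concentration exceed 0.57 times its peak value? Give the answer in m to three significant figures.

63.0 m

The plume is Gaussian with σ = √(2Dt) = √(2 × 2.12 × 208) = 29.70 m.
C/C_peak = exp(−Δx²/(2σ²)) = 0.57 ⇒ Δx = σ·√(−2 ln 0.57) = 29.70 × 1.060 = 31.48 m.
Width = 2Δx = 63.0 m.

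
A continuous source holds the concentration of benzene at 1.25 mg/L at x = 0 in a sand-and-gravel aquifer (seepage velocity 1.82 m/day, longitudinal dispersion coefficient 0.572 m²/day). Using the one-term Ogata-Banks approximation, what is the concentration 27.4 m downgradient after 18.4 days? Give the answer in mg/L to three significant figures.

For a continuous step input, C/C₀ ≈ ½·erfc((x−vt)/(2√(Dt))).
vt = 1.82 × 18.4 = 33.488 m and 2√(Dt) = 2√(0.572 × 18.4) = 6.488 m.
Argument (x−vt)/(2√(Dt)) = (27.4 − 33.488)/6.488 = -0.9383; ½·erfc(-0.9383) = 0.9077.
C = 1.25 × 0.9077 = 1.13 mg/L.

1.13 mg/L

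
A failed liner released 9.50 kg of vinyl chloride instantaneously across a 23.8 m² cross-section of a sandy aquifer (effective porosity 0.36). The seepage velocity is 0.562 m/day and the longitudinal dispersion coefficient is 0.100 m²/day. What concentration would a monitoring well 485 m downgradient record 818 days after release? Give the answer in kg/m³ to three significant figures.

For an instantaneous plane source, C(x,t) = M/(n_e·A·√(4πDt)) · exp(−(x−vt)²/(4Dt)), with n_e·A the pore (flow) area.
Plume center vt = 0.562 × 818 = 459.716 m, so the well at 485 m is 25.284 m downgradient of the peak.
√(4πDt) = 32.06 m, giving peak height M/(n_e·A·√(4πDt)) = 9.50/(0.36 × 23.8 × 32.06) = 0.03458 kg/m³.
(x−vt)²/(4Dt) = (25.284)²/(4 × 0.100 × 818) = 1.954; exp(−1.954) = 0.1417.
C = 0.03458 × 0.1417 = 0.00490 kg/m³.

0.00490 kg/m³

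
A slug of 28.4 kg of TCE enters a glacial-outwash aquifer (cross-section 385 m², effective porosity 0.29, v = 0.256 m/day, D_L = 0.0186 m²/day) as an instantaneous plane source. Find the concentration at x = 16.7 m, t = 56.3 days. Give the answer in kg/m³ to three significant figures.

0.0201 kg/m³

For an instantaneous plane source, C(x,t) = M/(n_e·A·√(4πDt)) · exp(−(x−vt)²/(4Dt)), with n_e·A the pore (flow) area.
Plume center vt = 0.256 × 56.3 = 14.4128 m, so the well at 16.7 m is 2.2872 m downgradient of the peak.
√(4πDt) = 3.628 m, giving peak height M/(n_e·A·√(4πDt)) = 28.4/(0.29 × 385 × 3.628) = 0.07011 kg/m³.
(x−vt)²/(4Dt) = (2.2872)²/(4 × 0.0186 × 56.3) = 1.249; exp(−1.249) = 0.2868.
C = 0.07011 × 0.2868 = 0.0201 kg/m³.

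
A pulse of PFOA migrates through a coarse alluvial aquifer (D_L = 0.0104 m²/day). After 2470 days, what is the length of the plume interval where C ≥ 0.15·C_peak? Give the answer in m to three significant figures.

27.9 m

The plume is Gaussian with σ = √(2Dt) = √(2 × 0.0104 × 2470) = 7.168 m.
C/C_peak = exp(−Δx²/(2σ²)) = 0.15 ⇒ Δx = σ·√(−2 ln 0.15) = 7.168 × 1.948 = 13.96 m.
Width = 2Δx = 27.9 m.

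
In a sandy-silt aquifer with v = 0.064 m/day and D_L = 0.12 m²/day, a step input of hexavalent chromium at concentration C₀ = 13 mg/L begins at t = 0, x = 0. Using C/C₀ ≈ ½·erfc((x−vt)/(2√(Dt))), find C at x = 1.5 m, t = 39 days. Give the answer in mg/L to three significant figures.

8.16 mg/L

For a continuous step input, C/C₀ ≈ ½·erfc((x−vt)/(2√(Dt))).
vt = 0.064 × 39 = 2.496 m and 2√(Dt) = 2√(0.12 × 39) = 4.327 m.
Argument (x−vt)/(2√(Dt)) = (1.5 − 2.496)/4.327 = -0.2302; ½·erfc(-0.2302) = 0.6276.
C = 13 × 0.6276 = 8.16 mg/L.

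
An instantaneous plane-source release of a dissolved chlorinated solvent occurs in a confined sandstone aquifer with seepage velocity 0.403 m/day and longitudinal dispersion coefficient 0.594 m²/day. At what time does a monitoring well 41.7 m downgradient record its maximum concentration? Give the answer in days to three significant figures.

For the 1D instantaneous-source solution, setting ∂C/∂t = 0 at fixed x gives v²t² + 2Dt − x² = 0, so t = (√(D² + v²x²) − D)/v².
√(D² + v²x²) = √(0.594² + 0.403² × 41.7²) = 16.82; v² = 0.162409.
t = (16.82 − 0.594)/0.162409 = 99.9 days (vs. the pure-advection estimate x/v = 103 d).

99.9 days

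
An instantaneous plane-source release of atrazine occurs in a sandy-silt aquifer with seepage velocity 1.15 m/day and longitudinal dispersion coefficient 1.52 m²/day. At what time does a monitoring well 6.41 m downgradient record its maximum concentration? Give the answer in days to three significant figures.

For the 1D instantaneous-source solution, setting ∂C/∂t = 0 at fixed x gives v²t² + 2Dt − x² = 0, so t = (√(D² + v²x²) − D)/v².
√(D² + v²x²) = √(1.52² + 1.15² × 6.41²) = 7.527; v² = 1.3225.
t = (7.527 − 1.52)/1.3225 = 4.54 days (vs. the pure-advection estimate x/v = 5.57 d).

4.54 days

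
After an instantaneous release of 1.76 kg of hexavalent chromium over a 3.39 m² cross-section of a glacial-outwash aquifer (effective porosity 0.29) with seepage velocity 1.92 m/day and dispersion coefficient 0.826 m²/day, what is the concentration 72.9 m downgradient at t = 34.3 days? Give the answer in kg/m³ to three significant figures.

0.0612 kg/m³

For an instantaneous plane source, C(x,t) = M/(n_e·A·√(4πDt)) · exp(−(x−vt)²/(4Dt)), with n_e·A the pore (flow) area.
Plume center vt = 1.92 × 34.3 = 65.856 m, so the well at 72.9 m is 7.044 m downgradient of the peak.
√(4πDt) = 18.87 m, giving peak height M/(n_e·A·√(4πDt)) = 1.76/(0.29 × 3.39 × 18.87) = 0.09487 kg/m³.
(x−vt)²/(4Dt) = (7.044)²/(4 × 0.826 × 34.3) = 0.4378; exp(−0.4378) = 0.6455.
C = 0.09487 × 0.6455 = 0.0612 kg/m³.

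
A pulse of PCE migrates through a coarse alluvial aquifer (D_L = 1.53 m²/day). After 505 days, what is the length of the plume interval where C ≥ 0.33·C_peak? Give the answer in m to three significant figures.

117 m

The plume is Gaussian with σ = √(2Dt) = √(2 × 1.53 × 505) = 39.31 m.
C/C_peak = exp(−Δx²/(2σ²)) = 0.33 ⇒ Δx = σ·√(−2 ln 0.33) = 39.31 × 1.489 = 58.53 m.
Width = 2Δx = 117 m.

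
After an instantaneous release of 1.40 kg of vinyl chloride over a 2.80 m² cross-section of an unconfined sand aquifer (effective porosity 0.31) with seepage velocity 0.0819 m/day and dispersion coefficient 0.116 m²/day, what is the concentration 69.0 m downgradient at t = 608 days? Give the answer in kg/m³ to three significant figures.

0.0147 kg/m³

For an instantaneous plane source, C(x,t) = M/(n_e·A·√(4πDt)) · exp(−(x−vt)²/(4Dt)), with n_e·A the pore (flow) area.
Plume center vt = 0.0819 × 608 = 49.7952 m, so the well at 69.0 m is 19.2048 m downgradient of the peak.
√(4πDt) = 29.77 m, giving peak height M/(n_e·A·√(4πDt)) = 1.40/(0.31 × 2.80 × 29.77) = 0.05418 kg/m³.
(x−vt)²/(4Dt) = (19.2048)²/(4 × 0.116 × 608) = 1.307; exp(−1.307) = 0.2706.
C = 0.05418 × 0.2706 = 0.0147 kg/m³.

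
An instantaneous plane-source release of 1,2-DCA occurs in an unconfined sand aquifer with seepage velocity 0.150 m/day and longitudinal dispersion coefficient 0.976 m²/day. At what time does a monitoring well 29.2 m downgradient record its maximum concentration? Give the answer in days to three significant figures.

156 days

For the 1D instantaneous-source solution, setting ∂C/∂t = 0 at fixed x gives v²t² + 2Dt − x² = 0, so t = (√(D² + v²x²) − D)/v².
√(D² + v²x²) = √(0.976² + 0.150² × 29.2²) = 4.487; v² = 0.0225.
t = (4.487 − 0.976)/0.0225 = 156 days (vs. the pure-advection estimate x/v = 195 d).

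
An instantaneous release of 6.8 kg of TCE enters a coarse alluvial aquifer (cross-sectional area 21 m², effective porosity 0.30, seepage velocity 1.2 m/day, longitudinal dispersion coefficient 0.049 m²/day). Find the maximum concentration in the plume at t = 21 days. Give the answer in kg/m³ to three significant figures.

0.300 kg/m³

The peak of an instantaneous 1D plume sits at x = vt; there the Gaussian factor is 1 and C_max = M/(n_e·A·√(4πDt)), where n_e·A is the pore area the mass is dissolved in.
√(4πDt) = √(4π × 0.049 × 21) = 3.596 m, so C_max = 6.8/(0.30 × 21 × 3.596) = 0.300 kg/m³.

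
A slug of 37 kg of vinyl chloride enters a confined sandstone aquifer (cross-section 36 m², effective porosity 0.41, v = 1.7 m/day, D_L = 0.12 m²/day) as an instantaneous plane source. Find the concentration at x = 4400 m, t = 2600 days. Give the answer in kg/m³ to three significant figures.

0.0291 kg/m³

For an instantaneous plane source, C(x,t) = M/(n_e·A·√(4πDt)) · exp(−(x−vt)²/(4Dt)), with n_e·A the pore (flow) area.
Plume center vt = 1.7 × 2600 = 4420 m, so the well at 4400 m is 20 m upgradient of the peak.
√(4πDt) = 62.62 m, giving peak height M/(n_e·A·√(4πDt)) = 37/(0.41 × 36 × 62.62) = 0.04003 kg/m³.
(x−vt)²/(4Dt) = (-20)²/(4 × 0.12 × 2600) = 0.3205; exp(−0.3205) = 0.7258.
C = 0.04003 × 0.7258 = 0.0291 kg/m³.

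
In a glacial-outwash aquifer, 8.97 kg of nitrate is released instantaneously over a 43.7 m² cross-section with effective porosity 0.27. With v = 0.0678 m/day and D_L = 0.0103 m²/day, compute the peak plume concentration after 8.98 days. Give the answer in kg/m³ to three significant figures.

The peak of an instantaneous 1D plume sits at x = vt; there the Gaussian factor is 1 and C_max = M/(n_e·A·√(4πDt)), where n_e·A is the pore area the mass is dissolved in.
√(4πDt) = √(4π × 0.0103 × 8.98) = 1.078 m, so C_max = 8.97/(0.27 × 43.7 × 1.078) = 0.705 kg/m³.

0.705 kg/m³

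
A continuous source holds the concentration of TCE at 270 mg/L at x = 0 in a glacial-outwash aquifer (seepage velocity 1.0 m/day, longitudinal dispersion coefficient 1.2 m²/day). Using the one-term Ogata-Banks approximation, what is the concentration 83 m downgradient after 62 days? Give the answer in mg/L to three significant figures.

11.5 mg/L

For a continuous step input, C/C₀ ≈ ½·erfc((x−vt)/(2√(Dt))).
vt = 1.0 × 62 = 62 m and 2√(Dt) = 2√(1.2 × 62) = 17.25 m.
Argument (x−vt)/(2√(Dt)) = (83 − 62)/17.25 = 1.217; ½·erfc(1.217) = 0.04262.
C = 270 × 0.04262 = 11.5 mg/L.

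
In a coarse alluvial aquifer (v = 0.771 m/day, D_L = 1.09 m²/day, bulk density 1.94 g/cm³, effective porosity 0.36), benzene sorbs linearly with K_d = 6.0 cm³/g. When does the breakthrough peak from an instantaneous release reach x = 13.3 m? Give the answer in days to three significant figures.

517 days

Retardation factor R = 1 + ρ_b·K_d/n = 1 + 1.94 × 6.0/0.36 = 33.33.
Sorption retards both mechanisms: v_R = v/R = 0.02313 m/day, D_R = D/R = 0.03270 m²/day.
Peak time from v_R²t² + 2D_R t − x² = 0: t = (√(D_R² + v_R²x²) − D_R)/v_R².
√(D_R² + v_R²x²) = √(0.03270² + 0.02313² × 13.3²) = 0.3094; v_R² = 0.0005350.
t = (0.3094 − 0.03270)/0.0005350 = 517 days.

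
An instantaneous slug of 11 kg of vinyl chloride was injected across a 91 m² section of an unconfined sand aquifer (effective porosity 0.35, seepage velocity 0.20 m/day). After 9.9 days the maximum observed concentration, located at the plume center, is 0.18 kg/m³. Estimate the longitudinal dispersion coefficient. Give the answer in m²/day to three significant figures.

0.0296 m²/day

At the plume center C_max = M/(n_e·A·√(4πDt)), so D = M²/(4πt·(n_e·A·C_max)²).
n_e·A·C_max = 0.35 × 91 × 0.18 = 5.733 kg/m.
D = 11²/(4π × 9.9 × 5.733²) = 0.0296 m²/day.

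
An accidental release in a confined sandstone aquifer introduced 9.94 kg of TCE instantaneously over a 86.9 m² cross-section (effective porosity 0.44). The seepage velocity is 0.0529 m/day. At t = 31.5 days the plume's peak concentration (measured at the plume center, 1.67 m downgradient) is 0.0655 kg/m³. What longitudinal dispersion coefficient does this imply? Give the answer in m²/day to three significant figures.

0.0398 m²/day

At the plume center C_max = M/(n_e·A·√(4πDt)), so D = M²/(4πt·(n_e·A·C_max)²).
n_e·A·C_max = 0.44 × 86.9 × 0.0655 = 2.504 kg/m.
D = 9.94²/(4π × 31.5 × 2.504²) = 0.0398 m²/day.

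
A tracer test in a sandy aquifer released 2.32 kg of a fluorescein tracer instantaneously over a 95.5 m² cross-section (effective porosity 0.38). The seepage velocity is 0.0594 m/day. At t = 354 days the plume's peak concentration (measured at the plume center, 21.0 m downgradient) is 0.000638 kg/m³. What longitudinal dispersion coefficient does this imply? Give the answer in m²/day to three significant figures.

2.26 m²/day

At the plume center C_max = M/(n_e·A·√(4πDt)), so D = M²/(4πt·(n_e·A·C_max)²).
n_e·A·C_max = 0.38 × 95.5 × 0.000638 = 0.02315 kg/m.
D = 2.32²/(4π × 354 × 0.02315²) = 2.26 m²/day.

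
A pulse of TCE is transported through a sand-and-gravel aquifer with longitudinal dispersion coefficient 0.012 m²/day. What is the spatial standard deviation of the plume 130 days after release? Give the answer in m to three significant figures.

Dispersive spreading gives a Gaussian with σ² = 2Dt; advection only shifts the center.
σ = √(2 × 0.012 × 130) = 1.77 m.

1.77 m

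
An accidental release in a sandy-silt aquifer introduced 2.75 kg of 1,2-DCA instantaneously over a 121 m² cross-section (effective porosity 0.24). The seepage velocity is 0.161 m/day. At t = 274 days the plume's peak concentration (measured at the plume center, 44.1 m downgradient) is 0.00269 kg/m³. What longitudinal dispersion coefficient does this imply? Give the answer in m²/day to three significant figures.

0.360 m²/day

At the plume center C_max = M/(n_e·A·√(4πDt)), so D = M²/(4πt·(n_e·A·C_max)²).
n_e·A·C_max = 0.24 × 121 × 0.00269 = 0.07812 kg/m.
D = 2.75²/(4π × 274 × 0.07812²) = 0.360 m²/day.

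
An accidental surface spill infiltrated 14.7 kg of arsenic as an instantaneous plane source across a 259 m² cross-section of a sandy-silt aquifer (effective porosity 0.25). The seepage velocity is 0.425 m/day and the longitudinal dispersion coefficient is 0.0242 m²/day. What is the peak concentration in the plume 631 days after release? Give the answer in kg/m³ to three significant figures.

The peak of an instantaneous 1D plume sits at x = vt; there the Gaussian factor is 1 and C_max = M/(n_e·A·√(4πDt)), where n_e·A is the pore area the mass is dissolved in.
√(4πDt) = √(4π × 0.0242 × 631) = 13.85 m, so C_max = 14.7/(0.25 × 259 × 13.85) = 0.0164 kg/m³.

0.0164 kg/m³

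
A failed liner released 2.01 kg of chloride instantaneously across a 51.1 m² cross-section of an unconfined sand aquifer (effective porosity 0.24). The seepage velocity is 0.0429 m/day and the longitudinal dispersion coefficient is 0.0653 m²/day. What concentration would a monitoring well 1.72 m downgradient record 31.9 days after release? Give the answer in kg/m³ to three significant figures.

For an instantaneous plane source, C(x,t) = M/(n_e·A·√(4πDt)) · exp(−(x−vt)²/(4Dt)), with n_e·A the pore (flow) area.
Plume center vt = 0.0429 × 31.9 = 1.36851 m, so the well at 1.72 m is 0.35149 m downgradient of the peak.
√(4πDt) = 5.116 m, giving peak height M/(n_e·A·√(4πDt)) = 2.01/(0.24 × 51.1 × 5.116) = 0.03204 kg/m³.
(x−vt)²/(4Dt) = (0.35149)²/(4 × 0.0653 × 31.9) = 0.01483; exp(−0.01483) = 0.9853.
C = 0.03204 × 0.9853 = 0.0316 kg/m³.

0.0316 kg/m³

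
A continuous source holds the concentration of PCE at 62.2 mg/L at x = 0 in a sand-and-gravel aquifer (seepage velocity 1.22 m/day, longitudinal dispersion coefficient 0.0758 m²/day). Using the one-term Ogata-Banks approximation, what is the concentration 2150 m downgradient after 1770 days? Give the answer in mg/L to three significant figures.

For a continuous step input, C/C₀ ≈ ½·erfc((x−vt)/(2√(Dt))).
vt = 1.22 × 1770 = 2159.4 m and 2√(Dt) = 2√(0.0758 × 1770) = 23.17 m.
Argument (x−vt)/(2√(Dt)) = (2150 − 2159.4)/23.17 = -0.4057; ½·erfc(-0.4057) = 0.7169.
C = 62.2 × 0.7169 = 44.6 mg/L.

44.6 mg/L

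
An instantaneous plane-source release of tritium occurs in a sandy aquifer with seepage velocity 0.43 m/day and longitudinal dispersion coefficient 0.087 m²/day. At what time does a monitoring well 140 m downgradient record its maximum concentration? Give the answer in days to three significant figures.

For the 1D instantaneous-source solution, setting ∂C/∂t = 0 at fixed x gives v²t² + 2Dt − x² = 0, so t = (√(D² + v²x²) − D)/v².
√(D² + v²x²) = √(0.087² + 0.43² × 140²) = 60.20; v² = 0.1849.
t = (60.20 − 0.087)/0.1849 = 325 days (vs. the pure-advection estimate x/v = 326 d).

325 days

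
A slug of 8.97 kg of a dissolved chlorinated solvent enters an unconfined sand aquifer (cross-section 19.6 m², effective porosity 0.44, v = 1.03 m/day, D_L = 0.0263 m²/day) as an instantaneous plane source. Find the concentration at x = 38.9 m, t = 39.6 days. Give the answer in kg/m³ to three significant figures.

0.122 kg/m³

For an instantaneous plane source, C(x,t) = M/(n_e·A·√(4πDt)) · exp(−(x−vt)²/(4Dt)), with n_e·A the pore (flow) area.
Plume center vt = 1.03 × 39.6 = 40.788 m, so the well at 38.9 m is 1.888 m upgradient of the peak.
√(4πDt) = 3.618 m, giving peak height M/(n_e·A·√(4πDt)) = 8.97/(0.44 × 19.6 × 3.618) = 0.2875 kg/m³.
(x−vt)²/(4Dt) = (-1.888)²/(4 × 0.0263 × 39.6) = 0.8556; exp(−0.8556) = 0.4250.
C = 0.2875 × 0.4250 = 0.122 kg/m³.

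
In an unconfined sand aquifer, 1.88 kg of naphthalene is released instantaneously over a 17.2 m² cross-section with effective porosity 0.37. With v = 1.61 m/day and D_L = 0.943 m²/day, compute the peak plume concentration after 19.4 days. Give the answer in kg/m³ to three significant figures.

0.0195 kg/m³

The peak of an instantaneous 1D plume sits at x = vt; there the Gaussian factor is 1 and C_max = M/(n_e·A·√(4πDt)), where n_e·A is the pore area the mass is dissolved in.
√(4πDt) = √(4π × 0.943 × 19.4) = 15.16 m, so C_max = 1.88/(0.37 × 17.2 × 15.16) = 0.0195 kg/m³.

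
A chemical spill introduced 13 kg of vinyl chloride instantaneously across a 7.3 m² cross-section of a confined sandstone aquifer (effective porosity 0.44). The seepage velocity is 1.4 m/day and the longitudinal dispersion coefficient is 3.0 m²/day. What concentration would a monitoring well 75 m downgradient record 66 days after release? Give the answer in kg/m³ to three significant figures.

For an instantaneous plane source, C(x,t) = M/(n_e·A·√(4πDt)) · exp(−(x−vt)²/(4Dt)), with n_e·A the pore (flow) area.
Plume center vt = 1.4 × 66 = 92.4 m, so the well at 75 m is 17.4 m upgradient of the peak.
√(4πDt) = 49.88 m, giving peak height M/(n_e·A·√(4πDt)) = 13/(0.44 × 7.3 × 49.88) = 0.08114 kg/m³.
(x−vt)²/(4Dt) = (-17.4)²/(4 × 3.0 × 66) = 0.3823; exp(−0.3823) = 0.6823.
C = 0.08114 × 0.6823 = 0.0554 kg/m³.

0.0554 kg/m³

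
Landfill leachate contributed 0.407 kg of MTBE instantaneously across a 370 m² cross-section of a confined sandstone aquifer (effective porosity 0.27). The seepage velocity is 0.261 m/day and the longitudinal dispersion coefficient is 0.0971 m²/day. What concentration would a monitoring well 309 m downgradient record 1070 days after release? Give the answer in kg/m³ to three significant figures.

1.34e-05 kg/m³

For an instantaneous plane source, C(x,t) = M/(n_e·A·√(4πDt)) · exp(−(x−vt)²/(4Dt)), with n_e·A the pore (flow) area.
Plume center vt = 0.261 × 1070 = 279.27 m, so the well at 309 m is 29.73 m downgradient of the peak.
√(4πDt) = 36.13 m, giving peak height M/(n_e·A·√(4πDt)) = 0.407/(0.27 × 370 × 36.13) = 0.0001128 kg/m³.
(x−vt)²/(4Dt) = (29.73)²/(4 × 0.0971 × 1070) = 2.127; exp(−2.127) = 0.1192.
C = 0.0001128 × 0.1192 = 1.34e-05 kg/m³.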